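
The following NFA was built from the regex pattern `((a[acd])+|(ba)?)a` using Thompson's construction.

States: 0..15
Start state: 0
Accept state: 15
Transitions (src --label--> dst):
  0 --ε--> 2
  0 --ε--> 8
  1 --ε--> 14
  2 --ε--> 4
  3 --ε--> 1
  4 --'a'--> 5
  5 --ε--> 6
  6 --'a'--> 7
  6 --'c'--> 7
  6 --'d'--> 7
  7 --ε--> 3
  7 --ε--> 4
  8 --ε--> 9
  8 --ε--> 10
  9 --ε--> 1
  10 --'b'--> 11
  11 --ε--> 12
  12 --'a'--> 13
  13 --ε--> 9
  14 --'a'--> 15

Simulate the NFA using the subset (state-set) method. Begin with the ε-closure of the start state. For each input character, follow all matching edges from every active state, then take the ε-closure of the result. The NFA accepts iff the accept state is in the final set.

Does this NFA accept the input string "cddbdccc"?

initial (ε-close {0}): {0,1,2,4,8,9,10,14}
'c' @ 1: {}  — state set empty
rest 'ddbdccc' ignored (set empty)
end set {} — state 15 not in

Answer: REJECT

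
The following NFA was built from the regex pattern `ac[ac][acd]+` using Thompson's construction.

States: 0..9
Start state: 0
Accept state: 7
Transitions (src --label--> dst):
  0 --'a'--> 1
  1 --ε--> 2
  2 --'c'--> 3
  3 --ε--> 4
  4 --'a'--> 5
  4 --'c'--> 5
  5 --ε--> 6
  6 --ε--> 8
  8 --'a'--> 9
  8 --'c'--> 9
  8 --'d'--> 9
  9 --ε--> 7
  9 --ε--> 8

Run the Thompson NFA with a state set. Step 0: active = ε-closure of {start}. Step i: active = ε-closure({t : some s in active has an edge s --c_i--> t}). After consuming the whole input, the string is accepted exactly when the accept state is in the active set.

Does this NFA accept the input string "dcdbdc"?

Answer: REJECT

Steps:
S₀ = ε-closure({0}) = {0}
'd' @ 1: {}  — dead — no transitions
rest 'cdbdc' ignored (set empty)
end set {} — state 7 not in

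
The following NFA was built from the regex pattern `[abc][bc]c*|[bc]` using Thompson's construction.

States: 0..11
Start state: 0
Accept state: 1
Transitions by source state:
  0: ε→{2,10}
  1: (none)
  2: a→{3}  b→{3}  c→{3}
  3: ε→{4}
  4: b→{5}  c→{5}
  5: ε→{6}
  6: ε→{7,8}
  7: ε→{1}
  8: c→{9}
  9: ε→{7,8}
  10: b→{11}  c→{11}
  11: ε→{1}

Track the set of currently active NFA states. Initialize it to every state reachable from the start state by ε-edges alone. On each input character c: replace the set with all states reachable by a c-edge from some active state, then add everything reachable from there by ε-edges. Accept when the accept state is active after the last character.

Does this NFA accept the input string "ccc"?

Answer: ACCEPT

Derivation:
initial (ε-close {0}): {0,2,10}
'c' @ 1: {1,3,4,11}  ✓accept
'c' @ 2: {1,5,6,7,8}  ✓accept
'c' @ 3: {1,7,8,9}  ✓accept
final: {1,7,8,9}; accept 1 in set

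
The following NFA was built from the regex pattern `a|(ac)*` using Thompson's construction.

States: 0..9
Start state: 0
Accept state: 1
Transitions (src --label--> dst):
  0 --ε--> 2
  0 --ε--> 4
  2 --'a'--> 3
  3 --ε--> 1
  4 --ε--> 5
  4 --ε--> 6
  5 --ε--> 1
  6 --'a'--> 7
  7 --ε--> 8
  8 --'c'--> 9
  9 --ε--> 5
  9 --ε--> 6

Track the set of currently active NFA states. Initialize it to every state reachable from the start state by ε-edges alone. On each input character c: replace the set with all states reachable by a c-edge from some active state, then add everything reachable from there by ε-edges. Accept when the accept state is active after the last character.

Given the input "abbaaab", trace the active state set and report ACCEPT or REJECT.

S₀ = ε-closure({0}) = {0,1,2,4,5,6}
'a' @ 1: {1,3,7,8}  [accepting]
'b' @ 2: {}  — dead — no transitions
rest 'baaab' ignored (set empty)
end set {} — state 1 not in

Answer: REJECT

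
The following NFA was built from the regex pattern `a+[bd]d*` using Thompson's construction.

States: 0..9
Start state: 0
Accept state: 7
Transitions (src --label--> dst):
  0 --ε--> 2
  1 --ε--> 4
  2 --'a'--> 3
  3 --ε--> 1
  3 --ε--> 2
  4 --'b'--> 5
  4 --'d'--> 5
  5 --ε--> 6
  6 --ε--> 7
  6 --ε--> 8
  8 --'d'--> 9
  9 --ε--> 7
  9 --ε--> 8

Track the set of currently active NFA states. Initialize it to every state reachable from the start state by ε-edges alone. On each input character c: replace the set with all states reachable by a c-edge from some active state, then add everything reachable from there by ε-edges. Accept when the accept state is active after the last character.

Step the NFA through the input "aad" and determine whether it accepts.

S₀ = ε-closure({0}) = {0,2}
'a' @ 1: {1,2,3,4}
'a' @ 2: {1,2,3,4}
'd' @ 3: {5,6,7,8}  (accept∈set)
final: {5,6,7,8}; accept 7 in set

Answer: ACCEPT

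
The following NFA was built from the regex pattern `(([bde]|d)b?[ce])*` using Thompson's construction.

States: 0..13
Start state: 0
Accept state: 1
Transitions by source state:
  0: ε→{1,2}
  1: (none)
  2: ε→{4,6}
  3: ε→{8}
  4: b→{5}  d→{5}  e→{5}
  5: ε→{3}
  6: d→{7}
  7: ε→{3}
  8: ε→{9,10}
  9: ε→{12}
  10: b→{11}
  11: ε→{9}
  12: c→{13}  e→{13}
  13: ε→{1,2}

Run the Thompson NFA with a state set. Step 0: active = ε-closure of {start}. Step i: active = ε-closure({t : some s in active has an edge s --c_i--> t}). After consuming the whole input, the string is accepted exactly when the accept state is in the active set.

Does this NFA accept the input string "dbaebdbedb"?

start: ε-closure({0}) = {0,1,2,4,6}
'd' @ 1: {3,5,7,8,9,10,12}
'b' @ 2: {9,11,12}
'a' @ 3: {}  — dead — no transitions
rest 'ebdbedb' ignored (set empty)
end set {} — state 1 not in

Answer: REJECT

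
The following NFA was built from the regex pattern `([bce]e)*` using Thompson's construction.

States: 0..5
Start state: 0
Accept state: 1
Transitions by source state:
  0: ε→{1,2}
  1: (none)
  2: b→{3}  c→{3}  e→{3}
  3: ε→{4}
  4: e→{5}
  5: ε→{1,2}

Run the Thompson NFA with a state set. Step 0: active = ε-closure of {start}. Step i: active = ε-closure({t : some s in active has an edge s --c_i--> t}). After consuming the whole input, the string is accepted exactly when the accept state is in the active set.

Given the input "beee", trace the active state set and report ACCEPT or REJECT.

Answer: ACCEPT

Derivation:
initial (ε-close {0}): {0,1,2}
'b' @ 1: {3,4}
'e' @ 2: {1,2,5}  (accept∈set)
'e' @ 3: {3,4}
'e' @ 4: {1,2,5}  (accept∈set)
after full input: {1,2,5}  (accept=1 in)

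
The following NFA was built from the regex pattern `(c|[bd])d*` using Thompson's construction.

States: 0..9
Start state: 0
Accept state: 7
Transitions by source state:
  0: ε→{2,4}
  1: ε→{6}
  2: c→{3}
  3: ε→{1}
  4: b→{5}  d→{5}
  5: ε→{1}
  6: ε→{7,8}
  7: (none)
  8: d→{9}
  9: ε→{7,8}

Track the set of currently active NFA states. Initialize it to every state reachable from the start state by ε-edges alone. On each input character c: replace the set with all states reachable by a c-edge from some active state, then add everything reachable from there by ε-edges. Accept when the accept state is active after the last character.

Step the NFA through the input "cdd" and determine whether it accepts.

start: ε-closure({0}) = {0,2,4}
'c' @ 1: {1,3,6,7,8}  (accept∈set)
'd' @ 2: {7,8,9}  (accept∈set)
'd' @ 3: {7,8,9}  (accept∈set)
end set {7,8,9} — state 7 in

Answer: ACCEPT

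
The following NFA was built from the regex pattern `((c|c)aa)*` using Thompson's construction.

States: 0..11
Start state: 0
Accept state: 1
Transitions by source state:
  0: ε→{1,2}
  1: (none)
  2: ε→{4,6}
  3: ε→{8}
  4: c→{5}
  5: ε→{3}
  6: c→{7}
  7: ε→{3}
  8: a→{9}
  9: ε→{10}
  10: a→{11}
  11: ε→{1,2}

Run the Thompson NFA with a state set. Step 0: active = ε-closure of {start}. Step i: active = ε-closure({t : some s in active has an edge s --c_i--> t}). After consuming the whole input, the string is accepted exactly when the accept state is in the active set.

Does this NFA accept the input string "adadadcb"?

initial (ε-close {0}): {0,1,2,4,6}
'a' @ 1: {}  — state set empty
rest 'dadadcb' ignored (set empty)
after full input: {}  (accept=1 not in)

Answer: REJECT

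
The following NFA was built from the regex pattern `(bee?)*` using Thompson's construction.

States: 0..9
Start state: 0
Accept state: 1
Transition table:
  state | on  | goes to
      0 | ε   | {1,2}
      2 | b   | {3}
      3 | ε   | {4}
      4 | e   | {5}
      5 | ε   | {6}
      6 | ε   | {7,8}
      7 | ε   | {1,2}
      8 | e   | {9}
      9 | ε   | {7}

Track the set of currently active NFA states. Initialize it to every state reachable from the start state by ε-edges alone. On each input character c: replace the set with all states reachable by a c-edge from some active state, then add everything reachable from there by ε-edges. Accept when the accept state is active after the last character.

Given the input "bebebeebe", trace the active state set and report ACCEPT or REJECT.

start: ε-closure({0}) = {0,1,2}
'b' @ 1: {3,4}
'e' @ 2: {1,2,5,6,7,8}  (accept∈set)
'b' @ 3: {3,4}
'e' @ 4: {1,2,5,6,7,8}  (accept∈set)
'b' @ 5: {3,4}
'e' @ 6: {1,2,5,6,7,8}  (accept∈set)
'e' @ 7: {1,2,7,9}  (accept∈set)
'b' @ 8: {3,4}
'e' @ 9: {1,2,5,6,7,8}  (accept∈set)
end set {1,2,5,6,7,8} — state 1 in

Answer: ACCEPT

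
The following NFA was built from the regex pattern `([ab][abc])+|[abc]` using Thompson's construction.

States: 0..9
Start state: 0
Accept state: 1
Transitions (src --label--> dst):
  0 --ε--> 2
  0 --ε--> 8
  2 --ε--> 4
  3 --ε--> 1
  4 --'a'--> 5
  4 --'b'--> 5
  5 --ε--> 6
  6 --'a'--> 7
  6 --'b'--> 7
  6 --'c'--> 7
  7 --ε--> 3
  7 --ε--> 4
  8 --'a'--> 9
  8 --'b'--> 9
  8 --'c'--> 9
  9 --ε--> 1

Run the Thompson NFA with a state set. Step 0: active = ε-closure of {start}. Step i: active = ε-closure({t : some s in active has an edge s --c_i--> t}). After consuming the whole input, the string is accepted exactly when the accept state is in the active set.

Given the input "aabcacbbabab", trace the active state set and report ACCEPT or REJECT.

Answer: ACCEPT

Derivation:
start: ε-closure({0}) = {0,2,4,8}
'a' @ 1: {1,5,6,9}  ✓accept
'a' @ 2: {1,3,4,7}  ✓accept
'b' @ 3: {5,6}
'c' @ 4: {1,3,4,7}  ✓accept
'a' @ 5: {5,6}
'c' @ 6: {1,3,4,7}  ✓accept
'b' @ 7: {5,6}
'b' @ 8: {1,3,4,7}  ✓accept
'a' @ 9: {5,6}
'b' @ 10: {1,3,4,7}  ✓accept
'a' @ 11: {5,6}
'b' @ 12: {1,3,4,7}  ✓accept
final: {1,3,4,7}; accept 1 in set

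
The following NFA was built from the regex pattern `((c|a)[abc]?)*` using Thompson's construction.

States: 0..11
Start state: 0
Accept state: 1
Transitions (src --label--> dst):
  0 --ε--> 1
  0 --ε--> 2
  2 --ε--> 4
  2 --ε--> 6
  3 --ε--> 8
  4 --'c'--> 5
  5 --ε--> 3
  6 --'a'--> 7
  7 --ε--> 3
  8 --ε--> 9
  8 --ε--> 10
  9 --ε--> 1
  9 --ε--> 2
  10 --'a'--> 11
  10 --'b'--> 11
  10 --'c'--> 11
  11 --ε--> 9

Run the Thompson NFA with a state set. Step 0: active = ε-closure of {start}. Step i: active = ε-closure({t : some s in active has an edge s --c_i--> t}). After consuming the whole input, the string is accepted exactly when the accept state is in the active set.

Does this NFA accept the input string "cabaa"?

start: ε-closure({0}) = {0,1,2,4,6}
'c' @ 1: {1,2,3,4,5,6,8,9,10}  (accept∈set)
'a' @ 2: {1,2,3,4,6,7,8,9,10,11}  (accept∈set)
'b' @ 3: {1,2,4,6,9,11}  (accept∈set)
'a' @ 4: {1,2,3,4,6,7,8,9,10}  (accept∈set)
'a' @ 5: {1,2,3,4,6,7,8,9,10,11}  (accept∈set)
after full input: {1,2,3,4,6,7,8,9,10,11}  (accept=1 in)

Answer: ACCEPT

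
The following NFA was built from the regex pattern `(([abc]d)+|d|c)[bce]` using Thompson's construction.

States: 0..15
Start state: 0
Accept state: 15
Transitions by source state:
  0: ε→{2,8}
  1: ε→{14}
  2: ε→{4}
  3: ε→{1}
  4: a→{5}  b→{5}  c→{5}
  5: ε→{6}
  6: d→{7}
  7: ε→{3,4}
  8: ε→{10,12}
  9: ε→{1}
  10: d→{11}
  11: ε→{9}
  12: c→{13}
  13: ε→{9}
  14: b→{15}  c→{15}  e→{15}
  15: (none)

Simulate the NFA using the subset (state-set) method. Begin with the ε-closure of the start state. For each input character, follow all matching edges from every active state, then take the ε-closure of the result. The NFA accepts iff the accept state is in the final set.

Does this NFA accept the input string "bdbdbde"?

start: ε-closure({0}) = {0,2,4,8,10,12}
'b' @ 1: {5,6}
'd' @ 2: {1,3,4,7,14}
'b' @ 3: {5,6,15}  ✓accept
'd' @ 4: {1,3,4,7,14}
'b' @ 5: {5,6,15}  ✓accept
'd' @ 6: {1,3,4,7,14}
'e' @ 7: {15}  ✓accept
end set {15} — state 15 in

Answer: ACCEPT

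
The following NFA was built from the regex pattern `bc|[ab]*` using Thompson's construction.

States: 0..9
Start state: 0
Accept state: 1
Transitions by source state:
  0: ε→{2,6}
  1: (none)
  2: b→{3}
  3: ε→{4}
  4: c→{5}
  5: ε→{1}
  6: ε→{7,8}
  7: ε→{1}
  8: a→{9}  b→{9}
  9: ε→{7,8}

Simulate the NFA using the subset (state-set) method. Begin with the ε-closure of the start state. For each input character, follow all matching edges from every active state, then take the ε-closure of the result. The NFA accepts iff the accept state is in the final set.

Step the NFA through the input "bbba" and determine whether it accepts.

Answer: ACCEPT

Trace:
S₀ = ε-closure({0}) = {0,1,2,6,7,8}
'b' @ 1: {1,3,4,7,8,9}  [accepting]
'b' @ 2: {1,7,8,9}  [accepting]
'b' @ 3: {1,7,8,9}  [accepting]
'a' @ 4: {1,7,8,9}  [accepting]
end set {1,7,8,9} — state 1 in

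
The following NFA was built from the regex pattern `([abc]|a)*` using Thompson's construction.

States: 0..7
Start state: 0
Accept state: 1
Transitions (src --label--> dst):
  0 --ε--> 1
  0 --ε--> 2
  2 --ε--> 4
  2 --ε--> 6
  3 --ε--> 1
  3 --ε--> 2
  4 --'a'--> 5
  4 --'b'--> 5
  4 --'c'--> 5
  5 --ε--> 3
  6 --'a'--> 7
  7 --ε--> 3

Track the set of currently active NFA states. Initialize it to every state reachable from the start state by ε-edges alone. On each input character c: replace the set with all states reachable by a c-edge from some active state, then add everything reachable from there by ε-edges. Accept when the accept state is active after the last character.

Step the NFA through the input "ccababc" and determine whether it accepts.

Answer: ACCEPT

Trace:
start: ε-closure({0}) = {0,1,2,4,6}
'c' @ 1: {1,2,3,4,5,6}  ✓accept
'c' @ 2: {1,2,3,4,5,6}  ✓accept
'a' @ 3: {1,2,3,4,5,6,7}  ✓accept
'b' @ 4: {1,2,3,4,5,6}  ✓accept
'a' @ 5: {1,2,3,4,5,6,7}  ✓accept
'b' @ 6: {1,2,3,4,5,6}  ✓accept
'c' @ 7: {1,2,3,4,5,6}  ✓accept
after full input: {1,2,3,4,5,6}  (accept=1 in)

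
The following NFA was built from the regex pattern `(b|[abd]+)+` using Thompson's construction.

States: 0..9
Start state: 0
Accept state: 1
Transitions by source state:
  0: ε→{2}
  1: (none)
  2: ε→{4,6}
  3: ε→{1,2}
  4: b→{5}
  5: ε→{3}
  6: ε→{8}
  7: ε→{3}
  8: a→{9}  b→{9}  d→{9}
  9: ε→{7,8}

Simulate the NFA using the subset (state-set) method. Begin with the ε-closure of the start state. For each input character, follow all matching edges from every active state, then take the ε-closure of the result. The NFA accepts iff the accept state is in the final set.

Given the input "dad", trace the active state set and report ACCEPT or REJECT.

Answer: ACCEPT

Derivation:
S₀ = ε-closure({0}) = {0,2,4,6,8}
'd' @ 1: {1,2,3,4,6,7,8,9}  (accept∈set)
'a' @ 2: {1,2,3,4,6,7,8,9}  (accept∈set)
'd' @ 3: {1,2,3,4,6,7,8,9}  (accept∈set)
final: {1,2,3,4,6,7,8,9}; accept 1 in set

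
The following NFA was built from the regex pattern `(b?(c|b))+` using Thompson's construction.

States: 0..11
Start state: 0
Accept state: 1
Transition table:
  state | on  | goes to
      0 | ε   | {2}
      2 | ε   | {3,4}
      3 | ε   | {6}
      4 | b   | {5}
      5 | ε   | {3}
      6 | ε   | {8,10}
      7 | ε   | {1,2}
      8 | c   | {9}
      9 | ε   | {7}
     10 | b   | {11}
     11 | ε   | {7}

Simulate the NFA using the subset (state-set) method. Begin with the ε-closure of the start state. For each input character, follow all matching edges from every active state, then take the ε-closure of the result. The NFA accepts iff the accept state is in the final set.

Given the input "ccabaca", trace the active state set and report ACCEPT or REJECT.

S₀ = ε-closure({0}) = {0,2,3,4,6,8,10}
'c' @ 1: {1,2,3,4,6,7,8,9,10}  ✓accept
'c' @ 2: {1,2,3,4,6,7,8,9,10}  ✓accept
'a' @ 3: {}  — state set empty
rest 'baca' ignored (set empty)
after full input: {}  (accept=1 not in)

Answer: REJECT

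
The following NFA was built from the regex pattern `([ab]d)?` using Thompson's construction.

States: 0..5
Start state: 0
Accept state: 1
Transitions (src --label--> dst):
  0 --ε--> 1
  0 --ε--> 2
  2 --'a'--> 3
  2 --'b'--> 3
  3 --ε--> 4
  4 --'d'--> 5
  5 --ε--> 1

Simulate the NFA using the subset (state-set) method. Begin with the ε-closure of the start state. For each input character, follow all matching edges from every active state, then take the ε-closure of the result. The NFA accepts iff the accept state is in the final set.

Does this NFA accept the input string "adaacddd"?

Answer: REJECT

Derivation:
S₀ = ε-closure({0}) = {0,1,2}
'a' @ 1: {3,4}
'd' @ 2: {1,5}  (accept∈set)
'a' @ 3: {}  — state set empty
rest 'acddd' ignored (set empty)
end set {} — state 1 not in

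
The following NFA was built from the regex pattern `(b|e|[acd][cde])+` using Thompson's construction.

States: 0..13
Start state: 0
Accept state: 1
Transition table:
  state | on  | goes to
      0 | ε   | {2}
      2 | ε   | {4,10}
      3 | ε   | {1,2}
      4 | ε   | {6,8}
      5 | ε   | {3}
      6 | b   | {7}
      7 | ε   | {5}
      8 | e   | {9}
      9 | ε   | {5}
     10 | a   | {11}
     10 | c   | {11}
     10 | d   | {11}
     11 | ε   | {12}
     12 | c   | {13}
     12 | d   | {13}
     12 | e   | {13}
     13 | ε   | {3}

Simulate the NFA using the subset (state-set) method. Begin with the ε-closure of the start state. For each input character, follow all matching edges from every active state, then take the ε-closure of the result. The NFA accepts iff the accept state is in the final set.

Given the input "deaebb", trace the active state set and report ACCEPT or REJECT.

Answer: ACCEPT

Trace:
initial (ε-close {0}): {0,2,4,6,8,10}
'd' @ 1: {11,12}
'e' @ 2: {1,2,3,4,6,8,10,13}  [accepting]
'a' @ 3: {11,12}
'e' @ 4: {1,2,3,4,6,8,10,13}  [accepting]
'b' @ 5: {1,2,3,4,5,6,7,8,10}  [accepting]
'b' @ 6: {1,2,3,4,5,6,7,8,10}  [accepting]
after full input: {1,2,3,4,5,6,7,8,10}  (accept=1 in)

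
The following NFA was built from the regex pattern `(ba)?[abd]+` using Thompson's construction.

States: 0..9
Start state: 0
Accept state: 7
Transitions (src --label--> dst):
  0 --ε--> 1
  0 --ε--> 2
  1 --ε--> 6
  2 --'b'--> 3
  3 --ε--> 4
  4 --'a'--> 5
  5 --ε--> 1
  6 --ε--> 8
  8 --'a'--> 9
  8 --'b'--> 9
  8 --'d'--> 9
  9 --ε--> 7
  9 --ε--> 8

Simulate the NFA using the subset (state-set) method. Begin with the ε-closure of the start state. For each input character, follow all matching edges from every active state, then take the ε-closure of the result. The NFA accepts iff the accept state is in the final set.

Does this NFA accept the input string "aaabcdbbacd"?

start: ε-closure({0}) = {0,1,2,6,8}
'a' @ 1: {7,8,9}  (accept∈set)
'a' @ 2: {7,8,9}  (accept∈set)
'a' @ 3: {7,8,9}  (accept∈set)
'b' @ 4: {7,8,9}  (accept∈set)
'c' @ 5: {}  — no active states
rest 'dbbacd' ignored (set empty)
end set {} — state 7 not in

Answer: REJECT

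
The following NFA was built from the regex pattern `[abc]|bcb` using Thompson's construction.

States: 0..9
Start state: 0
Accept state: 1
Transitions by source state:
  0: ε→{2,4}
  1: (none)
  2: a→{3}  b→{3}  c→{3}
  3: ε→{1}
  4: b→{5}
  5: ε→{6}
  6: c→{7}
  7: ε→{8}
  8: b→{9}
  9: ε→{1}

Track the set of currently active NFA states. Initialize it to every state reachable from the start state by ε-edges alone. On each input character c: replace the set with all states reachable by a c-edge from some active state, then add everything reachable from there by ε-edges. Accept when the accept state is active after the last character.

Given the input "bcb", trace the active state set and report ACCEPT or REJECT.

initial (ε-close {0}): {0,2,4}
'b' @ 1: {1,3,5,6}  ✓accept
'c' @ 2: {7,8}
'b' @ 3: {1,9}  ✓accept
after full input: {1,9}  (accept=1 in)

Answer: ACCEPT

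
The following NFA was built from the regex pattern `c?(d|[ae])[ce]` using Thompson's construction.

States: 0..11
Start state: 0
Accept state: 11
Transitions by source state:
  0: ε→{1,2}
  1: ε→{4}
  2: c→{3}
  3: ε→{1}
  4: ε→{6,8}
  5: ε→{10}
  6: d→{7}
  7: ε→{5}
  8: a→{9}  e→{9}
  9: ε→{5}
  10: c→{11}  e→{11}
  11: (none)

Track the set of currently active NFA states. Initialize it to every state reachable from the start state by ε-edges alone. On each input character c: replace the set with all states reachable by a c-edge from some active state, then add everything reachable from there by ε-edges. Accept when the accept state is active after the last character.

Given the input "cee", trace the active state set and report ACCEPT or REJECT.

Answer: ACCEPT

Steps:
S₀ = ε-closure({0}) = {0,1,2,4,6,8}
'c' @ 1: {1,3,4,6,8}
'e' @ 2: {5,9,10}
'e' @ 3: {11}  [accepting]
end set {11} — state 11 in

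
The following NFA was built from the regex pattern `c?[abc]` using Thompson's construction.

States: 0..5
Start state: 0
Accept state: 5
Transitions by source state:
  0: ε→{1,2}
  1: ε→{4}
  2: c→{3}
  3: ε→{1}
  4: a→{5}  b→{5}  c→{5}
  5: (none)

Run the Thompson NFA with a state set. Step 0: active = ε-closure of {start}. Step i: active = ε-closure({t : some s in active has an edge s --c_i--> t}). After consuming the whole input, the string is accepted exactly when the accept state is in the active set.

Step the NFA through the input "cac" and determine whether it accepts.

start: ε-closure({0}) = {0,1,2,4}
'c' @ 1: {1,3,4,5}  ✓accept
'a' @ 2: {5}  ✓accept
'c' @ 3: {}  — state set empty
end set {} — state 5 not in

Answer: REJECT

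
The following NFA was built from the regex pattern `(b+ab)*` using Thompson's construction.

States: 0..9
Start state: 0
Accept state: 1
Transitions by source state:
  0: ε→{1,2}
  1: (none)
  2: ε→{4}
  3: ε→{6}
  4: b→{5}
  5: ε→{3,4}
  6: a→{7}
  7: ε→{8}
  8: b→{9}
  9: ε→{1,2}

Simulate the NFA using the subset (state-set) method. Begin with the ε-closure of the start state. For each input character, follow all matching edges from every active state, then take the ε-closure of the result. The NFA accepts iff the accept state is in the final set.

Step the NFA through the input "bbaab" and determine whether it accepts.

start: ε-closure({0}) = {0,1,2,4}
'b' @ 1: {3,4,5,6}
'b' @ 2: {3,4,5,6}
'a' @ 3: {7,8}
'a' @ 4: {}  — dead — no transitions
rest 'b' ignored (set empty)
after full input: {}  (accept=1 not in)

Answer: REJECT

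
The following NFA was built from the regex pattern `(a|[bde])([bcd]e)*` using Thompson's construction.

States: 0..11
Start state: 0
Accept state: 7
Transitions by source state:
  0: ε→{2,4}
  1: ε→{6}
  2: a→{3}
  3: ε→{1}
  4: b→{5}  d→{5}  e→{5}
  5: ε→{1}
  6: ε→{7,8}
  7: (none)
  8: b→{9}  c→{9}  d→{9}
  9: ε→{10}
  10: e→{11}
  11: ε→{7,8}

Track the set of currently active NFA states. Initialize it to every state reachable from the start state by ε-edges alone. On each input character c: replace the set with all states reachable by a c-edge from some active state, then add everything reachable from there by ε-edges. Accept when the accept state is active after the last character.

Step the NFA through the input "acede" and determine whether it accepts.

Answer: ACCEPT

Steps:
S₀ = ε-closure({0}) = {0,2,4}
'a' @ 1: {1,3,6,7,8}  (accept∈set)
'c' @ 2: {9,10}
'e' @ 3: {7,8,11}  (accept∈set)
'd' @ 4: {9,10}
'e' @ 5: {7,8,11}  (accept∈set)
final: {7,8,11}; accept 7 in set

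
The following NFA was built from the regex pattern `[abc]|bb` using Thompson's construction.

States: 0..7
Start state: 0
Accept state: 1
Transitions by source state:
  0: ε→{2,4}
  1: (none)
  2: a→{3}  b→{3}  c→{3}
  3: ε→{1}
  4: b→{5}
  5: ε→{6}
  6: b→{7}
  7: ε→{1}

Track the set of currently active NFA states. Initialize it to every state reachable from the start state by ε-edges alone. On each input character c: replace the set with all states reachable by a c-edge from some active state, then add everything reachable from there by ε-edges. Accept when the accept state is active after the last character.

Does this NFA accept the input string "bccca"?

start: ε-closure({0}) = {0,2,4}
'b' @ 1: {1,3,5,6}  ✓accept
'c' @ 2: {}  — state set empty
rest 'cca' ignored (set empty)
end set {} — state 1 not in

Answer: REJECT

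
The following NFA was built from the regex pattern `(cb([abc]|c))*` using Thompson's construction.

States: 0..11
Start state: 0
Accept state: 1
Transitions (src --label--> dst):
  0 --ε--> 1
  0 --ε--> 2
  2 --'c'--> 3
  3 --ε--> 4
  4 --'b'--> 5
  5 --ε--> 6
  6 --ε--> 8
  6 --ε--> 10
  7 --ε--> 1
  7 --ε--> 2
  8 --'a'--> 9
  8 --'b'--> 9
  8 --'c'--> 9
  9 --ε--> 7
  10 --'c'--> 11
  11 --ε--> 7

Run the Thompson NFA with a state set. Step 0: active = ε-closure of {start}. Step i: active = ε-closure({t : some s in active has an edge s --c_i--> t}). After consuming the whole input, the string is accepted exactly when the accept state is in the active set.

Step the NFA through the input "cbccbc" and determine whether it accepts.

initial (ε-close {0}): {0,1,2}
'c' @ 1: {3,4}
'b' @ 2: {5,6,8,10}
'c' @ 3: {1,2,7,9,11}  (accept∈set)
'c' @ 4: {3,4}
'b' @ 5: {5,6,8,10}
'c' @ 6: {1,2,7,9,11}  (accept∈set)
end set {1,2,7,9,11} — state 1 in

Answer: ACCEPT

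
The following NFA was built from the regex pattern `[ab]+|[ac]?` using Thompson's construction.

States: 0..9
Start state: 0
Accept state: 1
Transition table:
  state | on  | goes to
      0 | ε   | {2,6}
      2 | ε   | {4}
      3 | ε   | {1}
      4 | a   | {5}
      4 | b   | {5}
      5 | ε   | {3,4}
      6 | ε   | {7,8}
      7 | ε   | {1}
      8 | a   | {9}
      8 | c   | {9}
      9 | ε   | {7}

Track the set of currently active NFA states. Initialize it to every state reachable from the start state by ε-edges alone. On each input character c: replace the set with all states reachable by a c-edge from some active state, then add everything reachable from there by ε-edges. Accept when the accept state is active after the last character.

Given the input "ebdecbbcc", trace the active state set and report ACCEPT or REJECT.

Answer: REJECT

Steps:
start: ε-closure({0}) = {0,1,2,4,6,7,8}
'e' @ 1: {}  — state set empty
rest 'bdecbbcc' ignored (set empty)
after full input: {}  (accept=1 not in)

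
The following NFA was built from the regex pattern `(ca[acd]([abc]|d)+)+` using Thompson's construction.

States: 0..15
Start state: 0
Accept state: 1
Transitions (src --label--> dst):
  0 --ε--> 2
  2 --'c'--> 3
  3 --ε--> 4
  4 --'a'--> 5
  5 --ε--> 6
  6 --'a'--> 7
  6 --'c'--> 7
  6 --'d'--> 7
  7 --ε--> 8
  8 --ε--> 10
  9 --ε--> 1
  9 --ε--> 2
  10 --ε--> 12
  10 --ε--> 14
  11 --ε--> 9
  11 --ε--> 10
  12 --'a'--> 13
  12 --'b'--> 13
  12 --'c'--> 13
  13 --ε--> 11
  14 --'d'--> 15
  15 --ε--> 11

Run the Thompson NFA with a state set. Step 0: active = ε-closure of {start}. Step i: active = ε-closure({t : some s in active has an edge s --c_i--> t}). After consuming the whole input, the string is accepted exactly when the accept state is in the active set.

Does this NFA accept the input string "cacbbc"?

S₀ = ε-closure({0}) = {0,2}
'c' @ 1: {3,4}
'a' @ 2: {5,6}
'c' @ 3: {7,8,10,12,14}
'b' @ 4: {1,2,9,10,11,12,13,14}  ✓accept
'b' @ 5: {1,2,9,10,11,12,13,14}  ✓accept
'c' @ 6: {1,2,3,4,9,10,11,12,13,14}  ✓accept
final: {1,2,3,4,9,10,11,12,13,14}; accept 1 in set

Answer: ACCEPT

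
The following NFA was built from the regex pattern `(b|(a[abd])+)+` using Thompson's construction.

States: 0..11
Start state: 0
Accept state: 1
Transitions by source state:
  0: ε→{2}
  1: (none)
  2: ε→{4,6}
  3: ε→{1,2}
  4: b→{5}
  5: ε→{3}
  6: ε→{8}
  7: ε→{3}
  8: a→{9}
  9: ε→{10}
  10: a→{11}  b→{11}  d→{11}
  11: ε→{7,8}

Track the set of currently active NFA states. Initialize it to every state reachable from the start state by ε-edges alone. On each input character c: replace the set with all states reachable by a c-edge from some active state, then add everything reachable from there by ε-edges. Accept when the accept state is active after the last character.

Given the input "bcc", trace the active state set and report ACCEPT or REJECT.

Answer: REJECT

Derivation:
start: ε-closure({0}) = {0,2,4,6,8}
'b' @ 1: {1,2,3,4,5,6,8}  ✓accept
'c' @ 2: {}  — no active states
rest 'c' ignored (set empty)
after full input: {}  (accept=1 not in)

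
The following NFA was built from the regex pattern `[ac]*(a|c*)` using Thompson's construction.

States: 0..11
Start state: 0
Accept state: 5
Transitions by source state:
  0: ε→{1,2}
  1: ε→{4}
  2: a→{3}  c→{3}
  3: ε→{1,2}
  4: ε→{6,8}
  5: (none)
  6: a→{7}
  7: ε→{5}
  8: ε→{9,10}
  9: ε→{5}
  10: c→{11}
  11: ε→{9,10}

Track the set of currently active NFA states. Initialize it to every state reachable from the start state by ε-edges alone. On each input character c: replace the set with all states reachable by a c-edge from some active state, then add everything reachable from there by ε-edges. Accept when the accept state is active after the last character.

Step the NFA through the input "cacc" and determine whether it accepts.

initial (ε-close {0}): {0,1,2,4,5,6,8,9,10}
'c' @ 1: {1,2,3,4,5,6,8,9,10,11}  ✓accept
'a' @ 2: {1,2,3,4,5,6,7,8,9,10}  ✓accept
'c' @ 3: {1,2,3,4,5,6,8,9,10,11}  ✓accept
'c' @ 4: {1,2,3,4,5,6,8,9,10,11}  ✓accept
after full input: {1,2,3,4,5,6,8,9,10,11}  (accept=5 in)

Answer: ACCEPT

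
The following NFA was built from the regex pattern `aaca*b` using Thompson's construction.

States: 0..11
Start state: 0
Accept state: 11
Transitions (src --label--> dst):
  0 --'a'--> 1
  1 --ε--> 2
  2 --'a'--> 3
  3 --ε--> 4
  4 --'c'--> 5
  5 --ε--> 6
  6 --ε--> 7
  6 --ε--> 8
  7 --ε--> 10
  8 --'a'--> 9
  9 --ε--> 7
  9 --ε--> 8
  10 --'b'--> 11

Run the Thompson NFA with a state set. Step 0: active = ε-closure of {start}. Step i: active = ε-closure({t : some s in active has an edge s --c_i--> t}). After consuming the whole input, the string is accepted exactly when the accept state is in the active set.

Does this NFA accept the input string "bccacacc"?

Answer: REJECT

Steps:
S₀ = ε-closure({0}) = {0}
'b' @ 1: {}  — dead — no transitions
rest 'ccacacc' ignored (set empty)
after full input: {}  (accept=11 not in)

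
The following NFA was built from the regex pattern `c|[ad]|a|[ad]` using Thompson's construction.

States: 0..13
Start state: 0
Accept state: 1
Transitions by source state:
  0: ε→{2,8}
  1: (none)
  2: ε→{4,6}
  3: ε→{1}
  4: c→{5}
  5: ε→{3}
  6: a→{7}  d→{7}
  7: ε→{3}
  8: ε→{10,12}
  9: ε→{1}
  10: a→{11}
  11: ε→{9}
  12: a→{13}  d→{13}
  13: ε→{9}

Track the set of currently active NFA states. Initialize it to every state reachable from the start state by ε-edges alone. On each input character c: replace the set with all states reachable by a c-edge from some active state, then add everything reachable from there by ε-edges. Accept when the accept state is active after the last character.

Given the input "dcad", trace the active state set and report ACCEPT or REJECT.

S₀ = ε-closure({0}) = {0,2,4,6,8,10,12}
'd' @ 1: {1,3,7,9,13}  [accepting]
'c' @ 2: {}  — dead — no transitions
rest 'ad' ignored (set empty)
end set {} — state 1 not in

Answer: REJECT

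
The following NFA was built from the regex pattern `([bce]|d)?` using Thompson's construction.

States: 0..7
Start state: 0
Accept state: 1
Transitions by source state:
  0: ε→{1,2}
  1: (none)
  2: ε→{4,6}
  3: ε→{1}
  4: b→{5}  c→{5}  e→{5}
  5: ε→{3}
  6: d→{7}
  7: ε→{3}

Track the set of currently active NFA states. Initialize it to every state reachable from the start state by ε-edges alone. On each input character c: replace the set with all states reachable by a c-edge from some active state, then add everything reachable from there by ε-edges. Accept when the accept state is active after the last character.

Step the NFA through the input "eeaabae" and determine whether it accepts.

initial (ε-close {0}): {0,1,2,4,6}
'e' @ 1: {1,3,5}  ✓accept
'e' @ 2: {}  — no active states
rest 'aabae' ignored (set empty)
final: {}; accept 1 not in set

Answer: REJECT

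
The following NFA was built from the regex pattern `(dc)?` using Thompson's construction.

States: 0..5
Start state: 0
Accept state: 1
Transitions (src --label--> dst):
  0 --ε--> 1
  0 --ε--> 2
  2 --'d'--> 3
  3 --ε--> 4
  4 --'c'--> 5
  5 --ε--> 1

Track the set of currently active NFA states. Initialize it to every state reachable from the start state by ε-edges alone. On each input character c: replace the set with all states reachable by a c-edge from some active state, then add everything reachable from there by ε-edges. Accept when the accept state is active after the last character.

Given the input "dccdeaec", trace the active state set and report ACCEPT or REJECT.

start: ε-closure({0}) = {0,1,2}
'd' @ 1: {3,4}
'c' @ 2: {1,5}  [accepting]
'c' @ 3: {}  — dead — no transitions
rest 'deaec' ignored (set empty)
final: {}; accept 1 not in set

Answer: REJECT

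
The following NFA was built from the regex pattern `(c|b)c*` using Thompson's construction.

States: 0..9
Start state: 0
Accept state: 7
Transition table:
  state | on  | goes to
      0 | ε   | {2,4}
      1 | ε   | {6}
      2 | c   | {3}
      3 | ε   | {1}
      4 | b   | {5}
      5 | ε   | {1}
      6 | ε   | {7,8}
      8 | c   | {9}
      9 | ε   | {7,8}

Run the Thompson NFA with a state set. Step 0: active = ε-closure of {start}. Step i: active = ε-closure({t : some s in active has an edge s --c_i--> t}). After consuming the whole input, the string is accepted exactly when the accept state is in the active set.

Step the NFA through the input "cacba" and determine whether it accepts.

Answer: REJECT

Trace:
S₀ = ε-closure({0}) = {0,2,4}
'c' @ 1: {1,3,6,7,8}  ✓accept
'a' @ 2: {}  — dead — no transitions
rest 'cba' ignored (set empty)
after full input: {}  (accept=7 not in)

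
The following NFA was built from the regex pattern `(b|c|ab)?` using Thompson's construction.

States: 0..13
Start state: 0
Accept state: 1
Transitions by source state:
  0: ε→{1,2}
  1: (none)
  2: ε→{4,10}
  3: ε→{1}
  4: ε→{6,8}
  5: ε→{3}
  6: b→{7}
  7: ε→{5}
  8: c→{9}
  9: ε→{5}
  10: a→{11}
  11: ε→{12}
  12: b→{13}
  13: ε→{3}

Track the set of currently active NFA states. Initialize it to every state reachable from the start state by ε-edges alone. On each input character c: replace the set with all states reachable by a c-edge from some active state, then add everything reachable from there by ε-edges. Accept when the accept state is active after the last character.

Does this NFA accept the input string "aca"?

start: ε-closure({0}) = {0,1,2,4,6,8,10}
'a' @ 1: {11,12}
'c' @ 2: {}  — no active states
rest 'a' ignored (set empty)
final: {}; accept 1 not in set

Answer: REJECT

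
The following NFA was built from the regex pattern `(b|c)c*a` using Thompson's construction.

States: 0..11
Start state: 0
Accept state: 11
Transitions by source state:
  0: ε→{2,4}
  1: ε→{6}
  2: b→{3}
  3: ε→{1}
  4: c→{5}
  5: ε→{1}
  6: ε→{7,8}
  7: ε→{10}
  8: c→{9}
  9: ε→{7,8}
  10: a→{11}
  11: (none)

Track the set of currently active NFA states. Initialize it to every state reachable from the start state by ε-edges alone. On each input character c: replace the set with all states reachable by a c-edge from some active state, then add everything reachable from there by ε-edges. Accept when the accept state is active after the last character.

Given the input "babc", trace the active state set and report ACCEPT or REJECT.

start: ε-closure({0}) = {0,2,4}
'b' @ 1: {1,3,6,7,8,10}
'a' @ 2: {11}  (accept∈set)
'b' @ 3: {}  — no active states
rest 'c' ignored (set empty)
after full input: {}  (accept=11 not in)

Answer: REJECT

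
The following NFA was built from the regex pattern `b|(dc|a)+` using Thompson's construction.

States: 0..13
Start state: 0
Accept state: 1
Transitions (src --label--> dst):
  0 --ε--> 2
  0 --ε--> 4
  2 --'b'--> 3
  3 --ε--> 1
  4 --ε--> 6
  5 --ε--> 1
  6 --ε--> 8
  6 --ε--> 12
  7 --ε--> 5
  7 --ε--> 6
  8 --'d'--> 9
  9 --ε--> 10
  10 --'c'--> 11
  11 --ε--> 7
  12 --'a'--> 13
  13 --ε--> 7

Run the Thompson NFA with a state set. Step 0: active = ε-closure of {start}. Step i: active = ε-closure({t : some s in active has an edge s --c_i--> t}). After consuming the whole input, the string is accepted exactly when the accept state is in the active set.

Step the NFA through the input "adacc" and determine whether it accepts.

start: ε-closure({0}) = {0,2,4,6,8,12}
'a' @ 1: {1,5,6,7,8,12,13}  ✓accept
'd' @ 2: {9,10}
'a' @ 3: {}  — state set empty
rest 'cc' ignored (set empty)
after full input: {}  (accept=1 not in)

Answer: REJECT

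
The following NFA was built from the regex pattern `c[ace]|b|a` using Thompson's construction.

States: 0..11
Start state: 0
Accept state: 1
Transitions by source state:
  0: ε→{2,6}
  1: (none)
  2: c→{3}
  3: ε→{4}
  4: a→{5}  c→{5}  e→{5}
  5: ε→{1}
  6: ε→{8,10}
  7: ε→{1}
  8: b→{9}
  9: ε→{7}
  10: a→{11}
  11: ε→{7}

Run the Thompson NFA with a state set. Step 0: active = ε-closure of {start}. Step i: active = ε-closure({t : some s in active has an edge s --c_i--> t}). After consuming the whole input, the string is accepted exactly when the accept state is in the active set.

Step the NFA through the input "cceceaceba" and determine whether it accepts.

Answer: REJECT

Trace:
initial (ε-close {0}): {0,2,6,8,10}
'c' @ 1: {3,4}
'c' @ 2: {1,5}  [accepting]
'e' @ 3: {}  — dead — no transitions
rest 'ceaceba' ignored (set empty)
final: {}; accept 1 not in set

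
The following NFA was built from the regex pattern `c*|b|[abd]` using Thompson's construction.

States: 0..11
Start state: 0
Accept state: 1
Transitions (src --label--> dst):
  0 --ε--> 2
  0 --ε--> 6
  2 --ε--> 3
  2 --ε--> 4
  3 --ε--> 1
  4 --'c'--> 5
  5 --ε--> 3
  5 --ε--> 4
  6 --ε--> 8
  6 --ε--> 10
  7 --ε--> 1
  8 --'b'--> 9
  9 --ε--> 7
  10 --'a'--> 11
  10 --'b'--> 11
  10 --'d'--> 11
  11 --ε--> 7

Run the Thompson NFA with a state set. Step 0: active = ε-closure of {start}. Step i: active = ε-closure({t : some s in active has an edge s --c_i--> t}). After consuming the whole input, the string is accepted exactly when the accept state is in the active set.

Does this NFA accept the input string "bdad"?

start: ε-closure({0}) = {0,1,2,3,4,6,8,10}
'b' @ 1: {1,7,9,11}  ✓accept
'd' @ 2: {}  — dead — no transitions
rest 'ad' ignored (set empty)
after full input: {}  (accept=1 not in)

Answer: REJECT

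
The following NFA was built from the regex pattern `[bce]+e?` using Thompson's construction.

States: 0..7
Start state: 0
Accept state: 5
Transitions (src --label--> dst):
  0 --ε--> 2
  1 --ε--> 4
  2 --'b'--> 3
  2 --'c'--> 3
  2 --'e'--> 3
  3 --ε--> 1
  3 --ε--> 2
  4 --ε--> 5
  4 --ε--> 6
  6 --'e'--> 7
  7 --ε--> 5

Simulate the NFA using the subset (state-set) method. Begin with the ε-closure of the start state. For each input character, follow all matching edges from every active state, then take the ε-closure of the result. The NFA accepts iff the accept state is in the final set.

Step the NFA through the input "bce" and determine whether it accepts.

Answer: ACCEPT

Derivation:
S₀ = ε-closure({0}) = {0,2}
'b' @ 1: {1,2,3,4,5,6}  ✓accept
'c' @ 2: {1,2,3,4,5,6}  ✓accept
'e' @ 3: {1,2,3,4,5,6,7}  ✓accept
end set {1,2,3,4,5,6,7} — state 5 in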